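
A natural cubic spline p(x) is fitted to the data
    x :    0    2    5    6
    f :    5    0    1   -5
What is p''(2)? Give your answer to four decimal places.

Put M_i = p'' at the i-th knot. Here h = (2, 3, 1) and Δ = (-5/2, 1/3, -6), so the interior equations h_(i-1)·M_(i-1) + 2(h_(i-1)+h_i)·M_i + h_i·M_(i+1) = 6(Δ_i − Δ_(i-1)) read
  2·M_0 + 10·M_1 + 3·M_2 = 6(Δ_1 - Δ_0) = 17
  3·M_1 + 8·M_2 + 1·M_3 = 6(Δ_2 - Δ_1) = -38
Natural end conditions: M_0 = M_3 = 0.
Solving the tridiagonal system: M_0 = 0, M_1 = 250/71, M_2 = -431/71, M_3 = 0.

3.5211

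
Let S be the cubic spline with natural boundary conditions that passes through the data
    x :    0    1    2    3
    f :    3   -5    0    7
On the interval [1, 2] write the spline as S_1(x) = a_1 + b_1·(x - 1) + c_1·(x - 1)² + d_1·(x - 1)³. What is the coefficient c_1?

Put σ_i = S'' at the i-th knot. Here h = (1, 1, 1) and Δ = (-8, 5, 7), so the interior equations h_(i-1)·σ_(i-1) + 2(h_(i-1)+h_i)·σ_i + h_i·σ_(i+1) = 6(Δ_i − Δ_(i-1)) read
  1·σ_0 + 4·σ_1 + 1·σ_2 = 6(Δ_1 - Δ_0) = 78
  1·σ_1 + 4·σ_2 + 1·σ_3 = 6(Δ_2 - Δ_1) = 12
Natural end conditions: σ_0 = σ_3 = 0.
Solving: σ_0 = 0, σ_1 = 20, σ_2 = -2, σ_3 = 0.
On [1, 2], with S_1(x) = a_1 + b_1·(x - 1) + c_1·(x - 1)² + d_1·(x - 1)³: c_1 = σ_1/2 = 10, d_1 = (σ_2 - σ_1)/(6h_1) = -11/3, b_1 = Δ_1 - h_1(2σ_1 + σ_2)/6 = -4/3.

10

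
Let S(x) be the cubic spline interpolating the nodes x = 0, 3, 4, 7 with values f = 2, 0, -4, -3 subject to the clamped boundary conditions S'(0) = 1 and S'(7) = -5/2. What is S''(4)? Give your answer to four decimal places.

5.8000

Write m_i for S''(x_i). With h_i = 3, 1, 3 and divided differences Δ_i = -2/3, -4, 1/3, the continuity of S' gives the tridiagonal system
  3·m_0 + 8·m_1 + 1·m_2 = 6(Δ_1 - Δ_0) = -20
  1·m_1 + 8·m_2 + 3·m_3 = 6(Δ_2 - Δ_1) = 26
Clamped end conditions give two more equations: 2h_0·m_0 + h_0·m_1 = 6(Δ_0 - S'(0)) = -10 and h_2·m_2 + 2h_2·m_3 = 6(S'(7) - Δ_2) = -17.
Forward elimination and back-substitution give m_0 = -1/15, m_1 = -16/5, m_2 = 29/5, m_3 = -86/15.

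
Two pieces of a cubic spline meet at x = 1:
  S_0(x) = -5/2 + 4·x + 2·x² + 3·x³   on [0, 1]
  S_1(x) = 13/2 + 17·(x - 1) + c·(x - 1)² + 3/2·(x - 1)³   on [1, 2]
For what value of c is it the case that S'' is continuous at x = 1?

11

S_0''(x) = 4 + 18·x, so S_0''(1) = 22. On the right, S_1''(1) = 2c, so c = 11.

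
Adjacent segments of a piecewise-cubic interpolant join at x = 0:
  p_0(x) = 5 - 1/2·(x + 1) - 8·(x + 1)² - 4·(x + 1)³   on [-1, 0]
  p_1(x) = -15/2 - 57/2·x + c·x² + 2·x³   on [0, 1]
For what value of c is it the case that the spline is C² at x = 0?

p_0''(x) = -16 - 24·(x + 1), so p_0''(0) = -40. On the right, p_1''(0) = 2c, so c = -20.

-20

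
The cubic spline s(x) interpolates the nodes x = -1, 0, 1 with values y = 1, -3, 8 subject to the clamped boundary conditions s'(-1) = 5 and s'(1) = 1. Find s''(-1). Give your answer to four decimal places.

-51.5000

Put M_i = s'' at the i-th knot. Here h = (1, 1) and Δ = (-4, 11), so the interior equations h_(i-1)·M_(i-1) + 2(h_(i-1)+h_i)·M_i + h_i·M_(i+1) = 6(Δ_i − Δ_(i-1)) read
  1·M_0 + 4·M_1 + 1·M_2 = 6(Δ_1 - Δ_0) = 90
Clamped end conditions give two more equations: 2h_0·M_0 + h_0·M_1 = 6(Δ_0 - s'(-1)) = -54 and h_1·M_1 + 2h_1·M_2 = 6(s'(1) - Δ_1) = -60.
Solving the tridiagonal system: M_0 = -103/2, M_1 = 49, M_2 = -109/2.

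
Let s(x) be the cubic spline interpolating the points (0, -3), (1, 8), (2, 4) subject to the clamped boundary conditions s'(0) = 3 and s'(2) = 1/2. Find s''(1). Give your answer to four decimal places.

-42.5000

Put σ_i = s'' at the i-th knot. Here h = (1, 1) and Δ = (11, -4), so the interior equations h_(i-1)·σ_(i-1) + 2(h_(i-1)+h_i)·σ_i + h_i·σ_(i+1) = 6(Δ_i − Δ_(i-1)) read
  1·σ_0 + 4·σ_1 + 1·σ_2 = 6(Δ_1 - Δ_0) = -90
Clamped end conditions give two more equations: 2h_0·σ_0 + h_0·σ_1 = 6(Δ_0 - s'(0)) = 48 and h_1·σ_1 + 2h_1·σ_2 = 6(s'(2) - Δ_1) = 27.
Hence σ_0 = 181/4, σ_1 = -85/2, σ_2 = 139/4.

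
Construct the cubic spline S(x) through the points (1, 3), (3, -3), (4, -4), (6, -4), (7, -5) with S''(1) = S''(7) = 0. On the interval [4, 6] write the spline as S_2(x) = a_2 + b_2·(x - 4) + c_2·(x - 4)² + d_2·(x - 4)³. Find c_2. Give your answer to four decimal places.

Put σ_i = S'' at the i-th knot. Here h = (2, 1, 2, 1) and Δ = (-3, -1, 0, -1), so the interior equations h_(i-1)·σ_(i-1) + 2(h_(i-1)+h_i)·σ_i + h_i·σ_(i+1) = 6(Δ_i − Δ_(i-1)) read
  2·σ_0 + 6·σ_1 + 1·σ_2 = 6(Δ_1 - Δ_0) = 12
  1·σ_1 + 6·σ_2 + 2·σ_3 = 6(Δ_2 - Δ_1) = 6
  2·σ_2 + 6·σ_3 + 1·σ_4 = 6(Δ_3 - Δ_2) = -6
Natural end conditions: σ_0 = σ_4 = 0.
Solving: σ_0 = 0, σ_1 = 56/31, σ_2 = 36/31, σ_3 = -43/31, σ_4 = 0.
On [4, 6], with S_2(x) = a_2 + b_2·(x - 4) + c_2·(x - 4)² + d_2·(x - 4)³: c_2 = σ_2/2 = 18/31, d_2 = (σ_3 - σ_2)/(6h_2) = -79/372, b_2 = Δ_2 - h_2(2σ_2 + σ_3)/6 = -29/93.

0.5806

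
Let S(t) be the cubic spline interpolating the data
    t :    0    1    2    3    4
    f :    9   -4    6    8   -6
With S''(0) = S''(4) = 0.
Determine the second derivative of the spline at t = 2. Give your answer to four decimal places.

-16.7143

Put M_i = S'' at the i-th knot. Here h = (1, 1, 1, 1) and Δ = (-13, 10, 2, -14), so the interior equations h_(i-1)·M_(i-1) + 2(h_(i-1)+h_i)·M_i + h_i·M_(i+1) = 6(Δ_i − Δ_(i-1)) read
  1·M_0 + 4·M_1 + 1·M_2 = 6(Δ_1 - Δ_0) = 138
  1·M_1 + 4·M_2 + 1·M_3 = 6(Δ_2 - Δ_1) = -48
  1·M_2 + 4·M_3 + 1·M_4 = 6(Δ_3 - Δ_2) = -96
Natural end conditions: M_0 = M_4 = 0.
Solving: M_0 = 0, M_1 = 1083/28, M_2 = -117/7, M_3 = -555/28, M_4 = 0.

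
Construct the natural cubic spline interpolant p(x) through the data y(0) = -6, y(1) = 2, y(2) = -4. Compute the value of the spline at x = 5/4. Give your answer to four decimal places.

With M_i denoting the second derivative at x_i, h_i = 1, 1, and Δ_i = (y_(i+1) − y_i)/h_i = 8, -6:
  1·M_0 + 4·M_1 + 1·M_2 = 6(Δ_1 - Δ_0) = -84
Natural end conditions: M_0 = M_2 = 0.
Solving the tridiagonal system: M_0 = 0, M_1 = -21, M_2 = 0.
On [1, 2], p(x) = 2 + 1·(x - 1) - 21/2·(x - 1)² + 7/2·(x - 1)³.
With (x - 1) = 1/4: p(5/4) = 211/128.

1.6484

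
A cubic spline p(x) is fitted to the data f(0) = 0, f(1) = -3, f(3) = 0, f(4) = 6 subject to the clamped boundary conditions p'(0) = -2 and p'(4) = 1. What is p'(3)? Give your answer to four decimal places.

6.8714

Put m_i = p'' at the i-th knot. Here h = (1, 2, 1) and Δ = (-3, 3/2, 6), so the interior equations h_(i-1)·m_(i-1) + 2(h_(i-1)+h_i)·m_i + h_i·m_(i+1) = 6(Δ_i − Δ_(i-1)) read
  1·m_0 + 6·m_1 + 2·m_2 = 6(Δ_1 - Δ_0) = 27
  2·m_1 + 6·m_2 + 1·m_3 = 6(Δ_2 - Δ_1) = 27
Clamped end conditions give two more equations: 2h_0·m_0 + h_0·m_1 = 6(Δ_0 - p'(0)) = -6 and h_2·m_2 + 2h_2·m_3 = 6(p'(4) - Δ_2) = -30.
Forward elimination and back-substitution give m_0 = -159/35, m_1 = 108/35, m_2 = 228/35, m_3 = -639/35.
On [3, 4], p'(x) = b_2 + 2c_2·(x - 3) + 3d_2·(x - 3)² with b_2 = Δ_2 - h_2(2m_2 + m_3)/6 = 481/70, c_2 = m_2/2 = 114/35, d_2 = (m_3 - m_2)/(6h_2) = -289/70. So p'(3) = 481/70.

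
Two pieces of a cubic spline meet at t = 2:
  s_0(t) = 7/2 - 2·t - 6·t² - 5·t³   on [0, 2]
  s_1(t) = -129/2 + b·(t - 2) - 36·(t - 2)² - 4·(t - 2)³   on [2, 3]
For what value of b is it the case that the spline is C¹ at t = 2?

-86

s_0'(t) = -2 - 12·t - 15·t², so s_0'(2) = -86. On the right, s_1'(2) = b, so b = -86.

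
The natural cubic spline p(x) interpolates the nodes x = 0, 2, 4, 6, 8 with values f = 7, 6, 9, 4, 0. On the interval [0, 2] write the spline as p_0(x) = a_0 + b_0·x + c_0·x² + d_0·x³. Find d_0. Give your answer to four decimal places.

With M_i denoting the second derivative at x_i, h_i = 2, 2, 2, 2, and Δ_i = (y_(i+1) − y_i)/h_i = -1/2, 3/2, -5/2, -2:
  2·M_0 + 8·M_1 + 2·M_2 = 6(Δ_1 - Δ_0) = 12
  2·M_1 + 8·M_2 + 2·M_3 = 6(Δ_2 - Δ_1) = -24
  2·M_2 + 8·M_3 + 2·M_4 = 6(Δ_3 - Δ_2) = 3
Natural end conditions: M_0 = M_4 = 0.
Hence M_0 = 0, M_1 = 279/112, M_2 = -111/28, M_3 = 153/112, M_4 = 0.
On [0, 2], with p_0(x) = a_0 + b_0·x + c_0·x² + d_0·x³: c_0 = M_0/2 = 0, d_0 = (M_1 - M_0)/(6h_0) = 93/448, b_0 = Δ_0 - h_0(2M_0 + M_1)/6 = -149/112.

0.2076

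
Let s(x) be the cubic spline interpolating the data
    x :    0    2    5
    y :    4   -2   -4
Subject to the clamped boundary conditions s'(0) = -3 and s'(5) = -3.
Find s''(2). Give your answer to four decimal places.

Let σ_i = s''(x_i). Step sizes h_i = 2, 3; slopes of the chords Δ_i = (y_(i+1) - y_i)/h_i = -3, -2/3.
  2·σ_0 + 10·σ_1 + 3·σ_2 = 6(Δ_1 - Δ_0) = 14
Clamped end conditions give two more equations: 2h_0·σ_0 + h_0·σ_1 = 6(Δ_0 - s'(0)) = 0 and h_1·σ_1 + 2h_1·σ_2 = 6(s'(5) - Δ_1) = -14.
Solving: σ_0 = -7/5, σ_1 = 14/5, σ_2 = -56/15.

2.8000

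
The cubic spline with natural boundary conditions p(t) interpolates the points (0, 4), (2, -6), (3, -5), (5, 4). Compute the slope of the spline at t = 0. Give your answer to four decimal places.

With σ_i denoting the second derivative at x_i, h_i = 2, 1, 2, and Δ_i = (y_(i+1) − y_i)/h_i = -5, 1, 9/2:
  2·σ_0 + 6·σ_1 + 1·σ_2 = 6(Δ_1 - Δ_0) = 36
  1·σ_1 + 6·σ_2 + 2·σ_3 = 6(Δ_2 - Δ_1) = 21
Natural end conditions: σ_0 = σ_3 = 0.
Hence σ_0 = 0, σ_1 = 39/7, σ_2 = 18/7, σ_3 = 0.
On [0, 2], p'(t) = b_0 + 2c_0·t + 3d_0·t² with b_0 = Δ_0 - h_0(2σ_0 + σ_1)/6 = -48/7, c_0 = σ_0/2 = 0, d_0 = (σ_1 - σ_0)/(6h_0) = 13/28. So p'(0) = -48/7.

-6.8571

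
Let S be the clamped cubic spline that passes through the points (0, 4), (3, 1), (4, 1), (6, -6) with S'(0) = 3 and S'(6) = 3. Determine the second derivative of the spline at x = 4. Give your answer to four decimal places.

Let m_i = S''(x_i). Step sizes h_i = 3, 1, 2; slopes of the chords Δ_i = (y_(i+1) - y_i)/h_i = -1, 0, -7/2.
  3·m_0 + 8·m_1 + 1·m_2 = 6(Δ_1 - Δ_0) = 6
  1·m_1 + 6·m_2 + 2·m_3 = 6(Δ_2 - Δ_1) = -21
Clamped end conditions give two more equations: 2h_0·m_0 + h_0·m_1 = 6(Δ_0 - S'(0)) = -24 and h_2·m_2 + 2h_2·m_3 = 6(S'(6) - Δ_2) = 39.
Solving: m_0 = -85/14, m_1 = 29/7, m_2 = -125/14, m_3 = 199/14.

-8.9286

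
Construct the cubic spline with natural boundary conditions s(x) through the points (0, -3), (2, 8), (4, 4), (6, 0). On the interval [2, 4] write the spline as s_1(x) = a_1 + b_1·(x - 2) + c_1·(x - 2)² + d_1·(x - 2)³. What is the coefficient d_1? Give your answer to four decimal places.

0.6250

Put M_i = s'' at the i-th knot. Here h = (2, 2, 2) and Δ = (11/2, -2, -2), so the interior equations h_(i-1)·M_(i-1) + 2(h_(i-1)+h_i)·M_i + h_i·M_(i+1) = 6(Δ_i − Δ_(i-1)) read
  2·M_0 + 8·M_1 + 2·M_2 = 6(Δ_1 - Δ_0) = -45
  2·M_1 + 8·M_2 + 2·M_3 = 6(Δ_2 - Δ_1) = 0
Natural end conditions: M_0 = M_3 = 0.
Hence M_0 = 0, M_1 = -6, M_2 = 3/2, M_3 = 0.
On [2, 4], with s_1(x) = a_1 + b_1·(x - 2) + c_1·(x - 2)² + d_1·(x - 2)³: c_1 = M_1/2 = -3, d_1 = (M_2 - M_1)/(6h_1) = 5/8, b_1 = Δ_1 - h_1(2M_1 + M_2)/6 = 3/2.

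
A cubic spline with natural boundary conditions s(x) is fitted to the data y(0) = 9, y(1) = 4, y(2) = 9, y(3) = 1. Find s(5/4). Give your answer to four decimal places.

5.0594

Write M_i for s''(x_i). With h_i = 1, 1, 1 and divided differences Δ_i = -5, 5, -8, the continuity of s' gives the tridiagonal system
  1·M_0 + 4·M_1 + 1·M_2 = 6(Δ_1 - Δ_0) = 60
  1·M_1 + 4·M_2 + 1·M_3 = 6(Δ_2 - Δ_1) = -78
Natural end conditions: M_0 = M_3 = 0.
Solving the tridiagonal system: M_0 = 0, M_1 = 106/5, M_2 = -124/5, M_3 = 0.
On [1, 2], s(x) = 4 + 31/15·(x - 1) + 53/5·(x - 1)² - 23/3·(x - 1)³.
With (x - 1) = 1/4: s(5/4) = 1619/320.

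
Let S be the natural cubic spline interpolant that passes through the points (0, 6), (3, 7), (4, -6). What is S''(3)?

Write m_i for S''(x_i). With h_i = 3, 1 and divided differences Δ_i = 1/3, -13, the continuity of S' gives the tridiagonal system
  3·m_0 + 8·m_1 + 1·m_2 = 6(Δ_1 - Δ_0) = -80
Natural end conditions: m_0 = m_2 = 0.
Solving: m_0 = 0, m_1 = -10, m_2 = 0.

-10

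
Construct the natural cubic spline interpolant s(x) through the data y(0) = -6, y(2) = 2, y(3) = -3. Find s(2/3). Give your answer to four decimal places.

Let σ_i = s''(x_i). Step sizes h_i = 2, 1; slopes of the chords Δ_i = (y_(i+1) - y_i)/h_i = 4, -5.
  2·σ_0 + 6·σ_1 + 1·σ_2 = 6(Δ_1 - Δ_0) = -54
Natural end conditions: σ_0 = σ_2 = 0.
Forward elimination and back-substitution give σ_0 = 0, σ_1 = -9, σ_2 = 0.
On [0, 2], s(x) = -6 + 7·x + 0·x² - 3/4·x³.
With x = 2/3: s(2/3) = -14/9.

-1.5556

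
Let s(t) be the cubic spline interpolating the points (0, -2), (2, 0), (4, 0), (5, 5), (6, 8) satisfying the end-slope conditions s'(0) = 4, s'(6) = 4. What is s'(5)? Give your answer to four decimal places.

With M_i denoting the second derivative at x_i, h_i = 2, 2, 1, 1, and Δ_i = (y_(i+1) − y_i)/h_i = 1, 0, 5, 3:
  2·M_0 + 8·M_1 + 2·M_2 = 6(Δ_1 - Δ_0) = -6
  2·M_1 + 6·M_2 + 1·M_3 = 6(Δ_2 - Δ_1) = 30
  1·M_2 + 4·M_3 + 1·M_4 = 6(Δ_3 - Δ_2) = -12
Clamped end conditions give two more equations: 2h_0·M_0 + h_0·M_1 = 6(Δ_0 - s'(0)) = -18 and h_3·M_3 + 2h_3·M_4 = 6(s'(6) - Δ_3) = 6.
Solving: M_0 = -53/14, M_1 = -10/7, M_2 = 13/2, M_3 = -43/7, M_4 = 85/14.
On [5, 6], s'(t) = b_3 + 2c_3·(t - 5) + 3d_3·(t - 5)² with b_3 = Δ_3 - h_3(2M_3 + M_4)/6 = 113/28, c_3 = M_3/2 = -43/14, d_3 = (M_4 - M_3)/(6h_3) = 57/28. So s'(5) = 113/28.

4.0357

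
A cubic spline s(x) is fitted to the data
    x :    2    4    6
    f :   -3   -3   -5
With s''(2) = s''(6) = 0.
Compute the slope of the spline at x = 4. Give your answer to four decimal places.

-0.5000

Let M_i = s''(x_i). Step sizes h_i = 2, 2; slopes of the chords Δ_i = (y_(i+1) - y_i)/h_i = 0, -1.
  2·M_0 + 8·M_1 + 2·M_2 = 6(Δ_1 - Δ_0) = -6
Natural end conditions: M_0 = M_2 = 0.
Solving the tridiagonal system: M_0 = 0, M_1 = -3/4, M_2 = 0.
On [4, 6], s'(x) = b_1 + 2c_1·(x - 4) + 3d_1·(x - 4)² with b_1 = Δ_1 - h_1(2M_1 + M_2)/6 = -1/2, c_1 = M_1/2 = -3/8, d_1 = (M_2 - M_1)/(6h_1) = 1/16. So s'(4) = -1/2.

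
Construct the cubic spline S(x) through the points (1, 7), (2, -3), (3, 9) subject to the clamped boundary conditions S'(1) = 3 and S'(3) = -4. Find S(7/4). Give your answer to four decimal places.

Put m_i = S'' at the i-th knot. Here h = (1, 1) and Δ = (-10, 12), so the interior equations h_(i-1)·m_(i-1) + 2(h_(i-1)+h_i)·m_i + h_i·m_(i+1) = 6(Δ_i − Δ_(i-1)) read
  1·m_0 + 4·m_1 + 1·m_2 = 6(Δ_1 - Δ_0) = 132
Clamped end conditions give two more equations: 2h_0·m_0 + h_0·m_1 = 6(Δ_0 - S'(1)) = -78 and h_1·m_1 + 2h_1·m_2 = 6(S'(3) - Δ_1) = -96.
Solving the tridiagonal system: m_0 = -151/2, m_1 = 73, m_2 = -169/2.
On [1, 2], S(x) = 7 + 3·(x - 1) - 151/4·(x - 1)² + 99/4·(x - 1)³.
With (x - 1) = 3/4: S(7/4) = -395/256.

-1.5430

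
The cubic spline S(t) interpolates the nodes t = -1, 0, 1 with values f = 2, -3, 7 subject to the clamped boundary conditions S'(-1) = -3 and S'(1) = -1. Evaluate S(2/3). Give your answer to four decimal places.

4.9074

Write M_i for S''(x_i). With h_i = 1, 1 and divided differences Δ_i = -5, 10, the continuity of S' gives the tridiagonal system
  1·M_0 + 4·M_1 + 1·M_2 = 6(Δ_1 - Δ_0) = 90
Clamped end conditions give two more equations: 2h_0·M_0 + h_0·M_1 = 6(Δ_0 - S'(-1)) = -12 and h_1·M_1 + 2h_1·M_2 = 6(S'(1) - Δ_1) = -66.
Forward elimination and back-substitution give M_0 = -55/2, M_1 = 43, M_2 = -109/2.
On [0, 1], S(t) = -3 + 19/4·t + 43/2·t² - 65/4·t³.
With t = 2/3: S(2/3) = 265/54.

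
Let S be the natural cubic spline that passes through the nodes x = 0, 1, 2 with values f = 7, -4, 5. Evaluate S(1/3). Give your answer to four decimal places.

Put M_i = S'' at the i-th knot. Here h = (1, 1) and Δ = (-11, 9), so the interior equations h_(i-1)·M_(i-1) + 2(h_(i-1)+h_i)·M_i + h_i·M_(i+1) = 6(Δ_i − Δ_(i-1)) read
  1·M_0 + 4·M_1 + 1·M_2 = 6(Δ_1 - Δ_0) = 120
Natural end conditions: M_0 = M_2 = 0.
Solving the tridiagonal system: M_0 = 0, M_1 = 30, M_2 = 0.
On [0, 1], S(x) = 7 - 16·x + 0·x² + 5·x³.
With x = 1/3: S(1/3) = 50/27.

1.8519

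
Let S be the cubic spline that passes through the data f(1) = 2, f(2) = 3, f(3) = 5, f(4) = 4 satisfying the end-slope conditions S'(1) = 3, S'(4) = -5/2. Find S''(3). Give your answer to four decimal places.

-5.2667

Put M_i = S'' at the i-th knot. Here h = (1, 1, 1) and Δ = (1, 2, -1), so the interior equations h_(i-1)·M_(i-1) + 2(h_(i-1)+h_i)·M_i + h_i·M_(i+1) = 6(Δ_i − Δ_(i-1)) read
  1·M_0 + 4·M_1 + 1·M_2 = 6(Δ_1 - Δ_0) = 6
  1·M_1 + 4·M_2 + 1·M_3 = 6(Δ_2 - Δ_1) = -18
Clamped end conditions give two more equations: 2h_0·M_0 + h_0·M_1 = 6(Δ_0 - S'(1)) = -12 and h_2·M_2 + 2h_2·M_3 = 6(S'(4) - Δ_2) = -9.
Solving the tridiagonal system: M_0 = -127/15, M_1 = 74/15, M_2 = -79/15, M_3 = -28/15.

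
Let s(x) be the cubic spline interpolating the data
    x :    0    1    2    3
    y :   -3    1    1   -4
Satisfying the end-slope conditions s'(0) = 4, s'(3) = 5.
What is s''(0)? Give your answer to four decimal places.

Write m_i for s''(x_i). With h_i = 1, 1, 1 and divided differences Δ_i = 4, 0, -5, the continuity of s' gives the tridiagonal system
  1·m_0 + 4·m_1 + 1·m_2 = 6(Δ_1 - Δ_0) = -24
  1·m_1 + 4·m_2 + 1·m_3 = 6(Δ_2 - Δ_1) = -30
Clamped end conditions give two more equations: 2h_0·m_0 + h_0·m_1 = 6(Δ_0 - s'(0)) = 0 and h_2·m_2 + 2h_2·m_3 = 6(s'(3) - Δ_2) = 60.
Forward elimination and back-substitution give m_0 = 16/15, m_1 = -32/15, m_2 = -248/15, m_3 = 574/15.

1.0667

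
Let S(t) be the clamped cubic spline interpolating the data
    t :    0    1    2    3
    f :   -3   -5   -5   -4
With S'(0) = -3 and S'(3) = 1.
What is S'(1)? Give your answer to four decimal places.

-0.9333

Write m_i for S''(x_i). With h_i = 1, 1, 1 and divided differences Δ_i = -2, 0, 1, the continuity of S' gives the tridiagonal system
  1·m_0 + 4·m_1 + 1·m_2 = 6(Δ_1 - Δ_0) = 12
  1·m_1 + 4·m_2 + 1·m_3 = 6(Δ_2 - Δ_1) = 6
Clamped end conditions give two more equations: 2h_0·m_0 + h_0·m_1 = 6(Δ_0 - S'(0)) = 6 and h_2·m_2 + 2h_2·m_3 = 6(S'(3) - Δ_2) = 0.
Forward elimination and back-substitution give m_0 = 28/15, m_1 = 34/15, m_2 = 16/15, m_3 = -8/15.
On [1, 2], S'(t) = b_1 + 2c_1·(t - 1) + 3d_1·(t - 1)² with b_1 = Δ_1 - h_1(2m_1 + m_2)/6 = -14/15, c_1 = m_1/2 = 17/15, d_1 = (m_2 - m_1)/(6h_1) = -1/5. So S'(1) = -14/15.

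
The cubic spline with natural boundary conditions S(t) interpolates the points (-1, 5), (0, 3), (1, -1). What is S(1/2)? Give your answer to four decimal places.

Let σ_i = S''(x_i). Step sizes h_i = 1, 1; slopes of the chords Δ_i = (y_(i+1) - y_i)/h_i = -2, -4.
  1·σ_0 + 4·σ_1 + 1·σ_2 = 6(Δ_1 - Δ_0) = -12
Natural end conditions: σ_0 = σ_2 = 0.
Forward elimination and back-substitution give σ_0 = 0, σ_1 = -3, σ_2 = 0.
On [0, 1], S(t) = 3 - 3·t - 3/2·t² + 1/2·t³.
With t = 1/2: S(1/2) = 19/16.

1.1875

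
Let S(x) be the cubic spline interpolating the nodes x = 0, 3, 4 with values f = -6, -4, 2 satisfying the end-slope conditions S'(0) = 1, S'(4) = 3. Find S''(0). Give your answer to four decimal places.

Let M_i = S''(x_i). Step sizes h_i = 3, 1; slopes of the chords Δ_i = (y_(i+1) - y_i)/h_i = 2/3, 6.
  3·M_0 + 8·M_1 + 1·M_2 = 6(Δ_1 - Δ_0) = 32
Clamped end conditions give two more equations: 2h_0·M_0 + h_0·M_1 = 6(Δ_0 - S'(0)) = -2 and h_1·M_1 + 2h_1·M_2 = 6(S'(4) - Δ_1) = -18.
Solving: M_0 = -23/6, M_1 = 7, M_2 = -25/2.

-3.8333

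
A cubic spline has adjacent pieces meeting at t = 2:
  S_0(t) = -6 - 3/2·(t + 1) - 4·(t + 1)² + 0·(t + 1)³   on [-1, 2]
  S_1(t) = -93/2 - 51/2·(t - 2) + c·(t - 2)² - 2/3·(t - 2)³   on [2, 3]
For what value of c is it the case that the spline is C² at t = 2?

-4

S_0''(t) = -8 + 0·(t + 1), so S_0''(2) = -8. On the right, S_1''(2) = 2c, so c = -4.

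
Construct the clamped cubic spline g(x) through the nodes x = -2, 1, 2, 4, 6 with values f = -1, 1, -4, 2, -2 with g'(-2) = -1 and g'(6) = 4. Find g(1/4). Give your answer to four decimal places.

2.4374

With m_i denoting the second derivative at x_i, h_i = 3, 1, 2, 2, and Δ_i = (y_(i+1) − y_i)/h_i = 2/3, -5, 3, -2:
  3·m_0 + 8·m_1 + 1·m_2 = 6(Δ_1 - Δ_0) = -34
  1·m_1 + 6·m_2 + 2·m_3 = 6(Δ_2 - Δ_1) = 48
  2·m_2 + 8·m_3 + 2·m_4 = 6(Δ_3 - Δ_2) = -30
Clamped end conditions give two more equations: 2h_0·m_0 + h_0·m_1 = 6(Δ_0 - g'(-2)) = 10 and h_3·m_3 + 2h_3·m_4 = 6(g'(6) - Δ_3) = 36.
Solving: m_0 = 1357/240, m_1 = -319/40, m_2 = 1027/80, m_3 = -421/40, m_4 = 1141/80.
On [-2, 1], g(x) = -1 - 1·(x + 2) + 1357/480·(x + 2)² - 3271/4320·(x + 2)³.
With (x + 2) = 9/4: g(1/4) = 24959/10240.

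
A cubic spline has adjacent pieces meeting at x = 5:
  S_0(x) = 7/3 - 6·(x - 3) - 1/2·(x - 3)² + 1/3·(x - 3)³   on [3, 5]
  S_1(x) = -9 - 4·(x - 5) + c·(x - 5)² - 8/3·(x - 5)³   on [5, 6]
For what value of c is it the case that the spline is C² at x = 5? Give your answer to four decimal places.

S_0''(x) = -1 + 2·(x - 3), so S_0''(5) = 3. On the right, S_1''(5) = 2c, so c = 3/2.

1.5000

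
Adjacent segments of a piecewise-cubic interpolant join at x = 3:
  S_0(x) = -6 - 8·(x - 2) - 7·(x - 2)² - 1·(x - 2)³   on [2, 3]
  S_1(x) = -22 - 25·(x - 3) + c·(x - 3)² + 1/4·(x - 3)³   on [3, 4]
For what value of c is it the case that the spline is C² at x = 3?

S_0''(x) = -14 - 6·(x - 2), so S_0''(3) = -20. On the right, S_1''(3) = 2c, so c = -10.

-10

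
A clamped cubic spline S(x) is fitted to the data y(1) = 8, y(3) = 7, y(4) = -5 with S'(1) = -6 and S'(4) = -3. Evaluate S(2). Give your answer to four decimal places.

8.5625

Let m_i = S''(x_i). Step sizes h_i = 2, 1; slopes of the chords Δ_i = (y_(i+1) - y_i)/h_i = -1/2, -12.
  2·m_0 + 6·m_1 + 1·m_2 = 6(Δ_1 - Δ_0) = -69
Clamped end conditions give two more equations: 2h_0·m_0 + h_0·m_1 = 6(Δ_0 - S'(1)) = 33 and h_1·m_1 + 2h_1·m_2 = 6(S'(4) - Δ_1) = 54.
Hence m_0 = 83/4, m_1 = -25, m_2 = 79/2.
On [1, 3], S(x) = 8 - 6·(x - 1) + 83/8·(x - 1)² - 61/16·(x - 1)³.
With (x - 1) = 1: S(2) = 137/16.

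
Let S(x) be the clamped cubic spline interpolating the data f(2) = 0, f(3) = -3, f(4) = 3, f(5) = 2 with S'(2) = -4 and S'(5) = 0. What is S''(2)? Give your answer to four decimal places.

With M_i denoting the second derivative at x_i, h_i = 1, 1, 1, and Δ_i = (y_(i+1) − y_i)/h_i = -3, 6, -1:
  1·M_0 + 4·M_1 + 1·M_2 = 6(Δ_1 - Δ_0) = 54
  1·M_1 + 4·M_2 + 1·M_3 = 6(Δ_2 - Δ_1) = -42
Clamped end conditions give two more equations: 2h_0·M_0 + h_0·M_1 = 6(Δ_0 - S'(2)) = 6 and h_2·M_2 + 2h_2·M_3 = 6(S'(5) - Δ_2) = 6.
Forward elimination and back-substitution give M_0 = -104/15, M_1 = 298/15, M_2 = -278/15, M_3 = 184/15.

-6.9333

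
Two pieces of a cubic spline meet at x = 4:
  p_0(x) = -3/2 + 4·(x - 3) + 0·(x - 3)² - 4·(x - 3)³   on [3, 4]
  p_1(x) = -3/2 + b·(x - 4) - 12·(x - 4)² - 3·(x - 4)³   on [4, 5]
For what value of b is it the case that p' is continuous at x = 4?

p_0'(x) = 4 + 0·(x - 3) - 12·(x - 3)², so p_0'(4) = -8. On the right, p_1'(4) = b, so b = -8.

-8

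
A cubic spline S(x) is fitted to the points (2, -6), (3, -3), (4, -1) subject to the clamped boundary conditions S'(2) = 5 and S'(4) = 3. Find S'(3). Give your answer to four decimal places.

Put M_i = S'' at the i-th knot. Here h = (1, 1) and Δ = (3, 2), so the interior equations h_(i-1)·M_(i-1) + 2(h_(i-1)+h_i)·M_i + h_i·M_(i+1) = 6(Δ_i − Δ_(i-1)) read
  1·M_0 + 4·M_1 + 1·M_2 = 6(Δ_1 - Δ_0) = -6
Clamped end conditions give two more equations: 2h_0·M_0 + h_0·M_1 = 6(Δ_0 - S'(2)) = -12 and h_1·M_1 + 2h_1·M_2 = 6(S'(4) - Δ_1) = 6.
Solving: M_0 = -11/2, M_1 = -1, M_2 = 7/2.
On [3, 4], S'(x) = b_1 + 2c_1·(x - 3) + 3d_1·(x - 3)² with b_1 = Δ_1 - h_1(2M_1 + M_2)/6 = 7/4, c_1 = M_1/2 = -1/2, d_1 = (M_2 - M_1)/(6h_1) = 3/4. So S'(3) = 7/4.

1.7500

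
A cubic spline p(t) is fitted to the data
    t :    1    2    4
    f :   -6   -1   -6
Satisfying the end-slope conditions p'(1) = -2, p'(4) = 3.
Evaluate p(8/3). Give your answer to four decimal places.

-1.5802

With σ_i denoting the second derivative at x_i, h_i = 1, 2, and Δ_i = (y_(i+1) − y_i)/h_i = 5, -5/2:
  1·σ_0 + 6·σ_1 + 2·σ_2 = 6(Δ_1 - Δ_0) = -45
Clamped end conditions give two more equations: 2h_0·σ_0 + h_0·σ_1 = 6(Δ_0 - p'(1)) = 42 and h_1·σ_1 + 2h_1·σ_2 = 6(p'(4) - Δ_1) = 33.
Hence σ_0 = 181/6, σ_1 = -55/3, σ_2 = 209/12.
On [2, 4], p(t) = -1 + 47/12·(t - 2) - 55/6·(t - 2)² + 143/48·(t - 2)³.
With (t - 2) = 2/3: p(8/3) = -128/81.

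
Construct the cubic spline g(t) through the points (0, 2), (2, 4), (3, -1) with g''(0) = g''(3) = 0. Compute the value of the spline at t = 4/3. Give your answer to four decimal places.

With m_i denoting the second derivative at x_i, h_i = 2, 1, and Δ_i = (y_(i+1) − y_i)/h_i = 1, -5:
  2·m_0 + 6·m_1 + 1·m_2 = 6(Δ_1 - Δ_0) = -36
Natural end conditions: m_0 = m_2 = 0.
Solving the tridiagonal system: m_0 = 0, m_1 = -6, m_2 = 0.
On [0, 2], g(t) = 2 + 3·t + 0·t² - 1/2·t³.
With t = 4/3: g(4/3) = 130/27.

4.8148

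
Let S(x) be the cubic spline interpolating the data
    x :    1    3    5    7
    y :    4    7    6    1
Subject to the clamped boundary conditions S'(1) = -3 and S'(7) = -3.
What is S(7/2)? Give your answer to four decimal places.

With σ_i denoting the second derivative at x_i, h_i = 2, 2, 2, and Δ_i = (y_(i+1) − y_i)/h_i = 3/2, -1/2, -5/2:
  2·σ_0 + 8·σ_1 + 2·σ_2 = 6(Δ_1 - Δ_0) = -12
  2·σ_1 + 8·σ_2 + 2·σ_3 = 6(Δ_2 - Δ_1) = -12
Clamped end conditions give two more equations: 2h_0·σ_0 + h_0·σ_1 = 6(Δ_0 - S'(1)) = 27 and h_2·σ_2 + 2h_2·σ_3 = 6(S'(7) - Δ_2) = -3.
Solving the tridiagonal system: σ_0 = 17/2, σ_1 = -7/2, σ_2 = -1/2, σ_3 = -1/2.
On [3, 5], S(x) = 7 + 2·(x - 3) - 7/4·(x - 3)² + 1/4·(x - 3)³.
With (x - 3) = 1/2: S(7/2) = 243/32.

7.5938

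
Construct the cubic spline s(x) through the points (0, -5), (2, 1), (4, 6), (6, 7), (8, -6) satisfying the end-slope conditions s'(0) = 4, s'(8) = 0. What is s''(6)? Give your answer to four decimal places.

Write σ_i for s''(x_i). With h_i = 2, 2, 2, 2 and divided differences Δ_i = 3, 5/2, 1/2, -13/2, the continuity of s' gives the tridiagonal system
  2·σ_0 + 8·σ_1 + 2·σ_2 = 6(Δ_1 - Δ_0) = -3
  2·σ_1 + 8·σ_2 + 2·σ_3 = 6(Δ_2 - Δ_1) = -12
  2·σ_2 + 8·σ_3 + 2·σ_4 = 6(Δ_3 - Δ_2) = -42
Clamped end conditions give two more equations: 2h_0·σ_0 + h_0·σ_1 = 6(Δ_0 - s'(0)) = -6 and h_3·σ_3 + 2h_3·σ_4 = 6(s'(8) - Δ_3) = 39.
Hence σ_0 = -155/112, σ_1 = -13/56, σ_2 = 13/16, σ_3 = -505/56, σ_4 = 1597/112.

-9.0179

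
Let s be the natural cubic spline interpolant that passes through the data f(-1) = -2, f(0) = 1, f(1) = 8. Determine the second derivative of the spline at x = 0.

Let m_i = s''(x_i). Step sizes h_i = 1, 1; slopes of the chords Δ_i = (y_(i+1) - y_i)/h_i = 3, 7.
  1·m_0 + 4·m_1 + 1·m_2 = 6(Δ_1 - Δ_0) = 24
Natural end conditions: m_0 = m_2 = 0.
Solving: m_0 = 0, m_1 = 6, m_2 = 0.

6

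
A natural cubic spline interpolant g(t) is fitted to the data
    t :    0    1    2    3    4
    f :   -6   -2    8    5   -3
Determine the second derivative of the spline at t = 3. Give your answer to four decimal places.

Write M_i for g''(x_i). With h_i = 1, 1, 1, 1 and divided differences Δ_i = 4, 10, -3, -8, the continuity of g' gives the tridiagonal system
  1·M_0 + 4·M_1 + 1·M_2 = 6(Δ_1 - Δ_0) = 36
  1·M_1 + 4·M_2 + 1·M_3 = 6(Δ_2 - Δ_1) = -78
  1·M_2 + 4·M_3 + 1·M_4 = 6(Δ_3 - Δ_2) = -30
Natural end conditions: M_0 = M_4 = 0.
Solving the tridiagonal system: M_0 = 0, M_1 = 411/28, M_2 = -159/7, M_3 = -51/28, M_4 = 0.

-1.8214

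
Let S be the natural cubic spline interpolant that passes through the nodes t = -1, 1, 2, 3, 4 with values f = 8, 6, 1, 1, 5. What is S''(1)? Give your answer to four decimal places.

-5.3023

Let M_i = S''(x_i). Step sizes h_i = 2, 1, 1, 1; slopes of the chords Δ_i = (y_(i+1) - y_i)/h_i = -1, -5, 0, 4.
  2·M_0 + 6·M_1 + 1·M_2 = 6(Δ_1 - Δ_0) = -24
  1·M_1 + 4·M_2 + 1·M_3 = 6(Δ_2 - Δ_1) = 30
  1·M_2 + 4·M_3 + 1·M_4 = 6(Δ_3 - Δ_2) = 24
Natural end conditions: M_0 = M_4 = 0.
Solving the tridiagonal system: M_0 = 0, M_1 = -228/43, M_2 = 336/43, M_3 = 174/43, M_4 = 0.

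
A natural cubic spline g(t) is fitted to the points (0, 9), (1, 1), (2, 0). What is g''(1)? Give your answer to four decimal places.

Put M_i = g'' at the i-th knot. Here h = (1, 1) and Δ = (-8, -1), so the interior equations h_(i-1)·M_(i-1) + 2(h_(i-1)+h_i)·M_i + h_i·M_(i+1) = 6(Δ_i − Δ_(i-1)) read
  1·M_0 + 4·M_1 + 1·M_2 = 6(Δ_1 - Δ_0) = 42
Natural end conditions: M_0 = M_2 = 0.
Hence M_0 = 0, M_1 = 21/2, M_2 = 0.

10.5000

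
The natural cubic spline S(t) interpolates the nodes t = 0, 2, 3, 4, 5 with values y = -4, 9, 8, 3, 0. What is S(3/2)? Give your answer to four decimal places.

7.1922

Write M_i for S''(x_i). With h_i = 2, 1, 1, 1 and divided differences Δ_i = 13/2, -1, -5, -3, the continuity of S' gives the tridiagonal system
  2·M_0 + 6·M_1 + 1·M_2 = 6(Δ_1 - Δ_0) = -45
  1·M_1 + 4·M_2 + 1·M_3 = 6(Δ_2 - Δ_1) = -24
  1·M_2 + 4·M_3 + 1·M_4 = 6(Δ_3 - Δ_2) = 12
Natural end conditions: M_0 = M_4 = 0.
Hence M_0 = 0, M_1 = -567/86, M_2 = -234/43, M_3 = 375/86, M_4 = 0.
On [0, 2], S(t) = -4 + 374/43·t + 0·t² - 189/344·t³.
With t = 3/2: S(3/2) = 19793/2752.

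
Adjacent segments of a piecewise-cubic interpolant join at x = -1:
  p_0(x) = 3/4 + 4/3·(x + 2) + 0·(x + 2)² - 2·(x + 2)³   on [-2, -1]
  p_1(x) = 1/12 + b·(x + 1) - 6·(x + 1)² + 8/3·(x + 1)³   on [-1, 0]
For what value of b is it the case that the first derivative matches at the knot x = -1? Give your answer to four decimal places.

-4.6667

p_0'(x) = 4/3 + 0·(x + 2) - 6·(x + 2)², so p_0'(-1) = -14/3. On the right, p_1'(-1) = b, so b = -14/3.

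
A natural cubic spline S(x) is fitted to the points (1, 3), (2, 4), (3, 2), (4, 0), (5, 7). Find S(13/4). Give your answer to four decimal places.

Put M_i = S'' at the i-th knot. Here h = (1, 1, 1, 1) and Δ = (1, -2, -2, 7), so the interior equations h_(i-1)·M_(i-1) + 2(h_(i-1)+h_i)·M_i + h_i·M_(i+1) = 6(Δ_i − Δ_(i-1)) read
  1·M_0 + 4·M_1 + 1·M_2 = 6(Δ_1 - Δ_0) = -18
  1·M_1 + 4·M_2 + 1·M_3 = 6(Δ_2 - Δ_1) = 0
  1·M_2 + 4·M_3 + 1·M_4 = 6(Δ_3 - Δ_2) = 54
Natural end conditions: M_0 = M_4 = 0.
Solving: M_0 = 0, M_1 = -27/7, M_2 = -18/7, M_3 = 99/7, M_4 = 0.
On [3, 4], S(x) = 2 - 7/2·(x - 3) - 9/7·(x - 3)² + 39/14·(x - 3)³.
With (x - 3) = 1/4: S(13/4) = 975/896.

1.0882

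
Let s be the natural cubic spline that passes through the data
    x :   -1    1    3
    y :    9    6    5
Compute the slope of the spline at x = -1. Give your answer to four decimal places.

Put M_i = s'' at the i-th knot. Here h = (2, 2) and Δ = (-3/2, -1/2), so the interior equations h_(i-1)·M_(i-1) + 2(h_(i-1)+h_i)·M_i + h_i·M_(i+1) = 6(Δ_i − Δ_(i-1)) read
  2·M_0 + 8·M_1 + 2·M_2 = 6(Δ_1 - Δ_0) = 6
Natural end conditions: M_0 = M_2 = 0.
Solving: M_0 = 0, M_1 = 3/4, M_2 = 0.
On [-1, 1], s'(x) = b_0 + 2c_0·(x + 1) + 3d_0·(x + 1)² with b_0 = Δ_0 - h_0(2M_0 + M_1)/6 = -7/4, c_0 = M_0/2 = 0, d_0 = (M_1 - M_0)/(6h_0) = 1/16. So s'(-1) = -7/4.

-1.7500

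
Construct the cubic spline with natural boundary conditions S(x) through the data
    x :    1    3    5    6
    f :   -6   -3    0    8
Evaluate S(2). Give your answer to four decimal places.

-4.0568

Put σ_i = S'' at the i-th knot. Here h = (2, 2, 1) and Δ = (3/2, 3/2, 8), so the interior equations h_(i-1)·σ_(i-1) + 2(h_(i-1)+h_i)·σ_i + h_i·σ_(i+1) = 6(Δ_i − Δ_(i-1)) read
  2·σ_0 + 8·σ_1 + 2·σ_2 = 6(Δ_1 - Δ_0) = 0
  2·σ_1 + 6·σ_2 + 1·σ_3 = 6(Δ_2 - Δ_1) = 39
Natural end conditions: σ_0 = σ_3 = 0.
Hence σ_0 = 0, σ_1 = -39/22, σ_2 = 78/11, σ_3 = 0.
On [1, 3], S(x) = -6 + 23/11·(x - 1) + 0·(x - 1)² - 13/88·(x - 1)³.
With (x - 1) = 1: S(2) = -357/88.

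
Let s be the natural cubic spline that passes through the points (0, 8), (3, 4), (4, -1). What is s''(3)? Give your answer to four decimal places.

Put M_i = s'' at the i-th knot. Here h = (3, 1) and Δ = (-4/3, -5), so the interior equations h_(i-1)·M_(i-1) + 2(h_(i-1)+h_i)·M_i + h_i·M_(i+1) = 6(Δ_i − Δ_(i-1)) read
  3·M_0 + 8·M_1 + 1·M_2 = 6(Δ_1 - Δ_0) = -22
Natural end conditions: M_0 = M_2 = 0.
Hence M_0 = 0, M_1 = -11/4, M_2 = 0.

-2.7500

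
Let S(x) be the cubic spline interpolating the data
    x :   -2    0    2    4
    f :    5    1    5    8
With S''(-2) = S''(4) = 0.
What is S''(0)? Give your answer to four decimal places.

Put m_i = S'' at the i-th knot. Here h = (2, 2, 2) and Δ = (-2, 2, 3/2), so the interior equations h_(i-1)·m_(i-1) + 2(h_(i-1)+h_i)·m_i + h_i·m_(i+1) = 6(Δ_i − Δ_(i-1)) read
  2·m_0 + 8·m_1 + 2·m_2 = 6(Δ_1 - Δ_0) = 24
  2·m_1 + 8·m_2 + 2·m_3 = 6(Δ_2 - Δ_1) = -3
Natural end conditions: m_0 = m_3 = 0.
Forward elimination and back-substitution give m_0 = 0, m_1 = 33/10, m_2 = -6/5, m_3 = 0.

3.3000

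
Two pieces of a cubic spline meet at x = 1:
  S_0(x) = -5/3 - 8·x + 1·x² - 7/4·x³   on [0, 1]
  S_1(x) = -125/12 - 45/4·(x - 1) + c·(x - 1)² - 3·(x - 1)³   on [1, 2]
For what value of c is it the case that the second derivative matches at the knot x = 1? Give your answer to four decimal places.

S_0''(x) = 2 - 21/2·x, so S_0''(1) = -17/2. On the right, S_1''(1) = 2c, so c = -17/4.

-4.2500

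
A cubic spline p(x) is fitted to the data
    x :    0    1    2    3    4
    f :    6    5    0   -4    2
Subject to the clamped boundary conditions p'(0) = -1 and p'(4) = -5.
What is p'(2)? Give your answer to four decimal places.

-7.2857

With m_i denoting the second derivative at x_i, h_i = 1, 1, 1, 1, and Δ_i = (y_(i+1) − y_i)/h_i = -1, -5, -4, 6:
  1·m_0 + 4·m_1 + 1·m_2 = 6(Δ_1 - Δ_0) = -24
  1·m_1 + 4·m_2 + 1·m_3 = 6(Δ_2 - Δ_1) = 6
  1·m_2 + 4·m_3 + 1·m_4 = 6(Δ_3 - Δ_2) = 60
Clamped end conditions give two more equations: 2h_0·m_0 + h_0·m_1 = 6(Δ_0 - p'(0)) = 0 and h_3·m_3 + 2h_3·m_4 = 6(p'(4) - Δ_3) = -66.
Solving: m_0 = 20/7, m_1 = -40/7, m_2 = -4, m_3 = 194/7, m_4 = -328/7.
On [2, 3], p'(x) = b_2 + 2c_2·(x - 2) + 3d_2·(x - 2)² with b_2 = Δ_2 - h_2(2m_2 + m_3)/6 = -51/7, c_2 = m_2/2 = -2, d_2 = (m_3 - m_2)/(6h_2) = 37/7. So p'(2) = -51/7.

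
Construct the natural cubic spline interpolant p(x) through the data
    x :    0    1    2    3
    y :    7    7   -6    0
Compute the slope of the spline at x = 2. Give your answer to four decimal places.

-5.8667

Let M_i = p''(x_i). Step sizes h_i = 1, 1, 1; slopes of the chords Δ_i = (y_(i+1) - y_i)/h_i = 0, -13, 6.
  1·M_0 + 4·M_1 + 1·M_2 = 6(Δ_1 - Δ_0) = -78
  1·M_1 + 4·M_2 + 1·M_3 = 6(Δ_2 - Δ_1) = 114
Natural end conditions: M_0 = M_3 = 0.
Solving the tridiagonal system: M_0 = 0, M_1 = -142/5, M_2 = 178/5, M_3 = 0.
On [2, 3], p'(x) = b_2 + 2c_2·(x - 2) + 3d_2·(x - 2)² with b_2 = Δ_2 - h_2(2M_2 + M_3)/6 = -88/15, c_2 = M_2/2 = 89/5, d_2 = (M_3 - M_2)/(6h_2) = -89/15. So p'(2) = -88/15.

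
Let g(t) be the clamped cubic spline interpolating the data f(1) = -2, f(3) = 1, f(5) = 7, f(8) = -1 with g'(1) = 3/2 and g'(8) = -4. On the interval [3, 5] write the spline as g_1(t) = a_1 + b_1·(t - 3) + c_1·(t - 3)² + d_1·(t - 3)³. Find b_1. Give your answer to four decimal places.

Put M_i = g'' at the i-th knot. Here h = (2, 2, 3) and Δ = (3/2, 3, -8/3), so the interior equations h_(i-1)·M_(i-1) + 2(h_(i-1)+h_i)·M_i + h_i·M_(i+1) = 6(Δ_i − Δ_(i-1)) read
  2·M_0 + 8·M_1 + 2·M_2 = 6(Δ_1 - Δ_0) = 9
  2·M_1 + 10·M_2 + 3·M_3 = 6(Δ_2 - Δ_1) = -34
Clamped end conditions give two more equations: 2h_0·M_0 + h_0·M_1 = 6(Δ_0 - g'(1)) = 0 and h_2·M_2 + 2h_2·M_3 = 6(g'(8) - Δ_2) = -8.
Hence M_0 = -91/74, M_1 = 91/37, M_2 = -152/37, M_3 = 80/111.
On [3, 5], with g_1(t) = a_1 + b_1·(t - 3) + c_1·(t - 3)² + d_1·(t - 3)³: c_1 = M_1/2 = 91/74, d_1 = (M_2 - M_1)/(6h_1) = -81/148, b_1 = Δ_1 - h_1(2M_1 + M_2)/6 = 101/37.

2.7297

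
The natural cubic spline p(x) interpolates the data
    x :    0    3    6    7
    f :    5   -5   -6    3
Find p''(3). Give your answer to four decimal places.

Put σ_i = p'' at the i-th knot. Here h = (3, 3, 1) and Δ = (-10/3, -1/3, 9), so the interior equations h_(i-1)·σ_(i-1) + 2(h_(i-1)+h_i)·σ_i + h_i·σ_(i+1) = 6(Δ_i − Δ_(i-1)) read
  3·σ_0 + 12·σ_1 + 3·σ_2 = 6(Δ_1 - Δ_0) = 18
  3·σ_1 + 8·σ_2 + 1·σ_3 = 6(Δ_2 - Δ_1) = 56
Natural end conditions: σ_0 = σ_3 = 0.
Forward elimination and back-substitution give σ_0 = 0, σ_1 = -8/29, σ_2 = 206/29, σ_3 = 0.

-0.2759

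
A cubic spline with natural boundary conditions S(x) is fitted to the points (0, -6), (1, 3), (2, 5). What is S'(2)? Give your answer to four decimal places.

0.2500

Put σ_i = S'' at the i-th knot. Here h = (1, 1) and Δ = (9, 2), so the interior equations h_(i-1)·σ_(i-1) + 2(h_(i-1)+h_i)·σ_i + h_i·σ_(i+1) = 6(Δ_i − Δ_(i-1)) read
  1·σ_0 + 4·σ_1 + 1·σ_2 = 6(Δ_1 - Δ_0) = -42
Natural end conditions: σ_0 = σ_2 = 0.
Solving the tridiagonal system: σ_0 = 0, σ_1 = -21/2, σ_2 = 0.
On [1, 2], S'(x) = b_1 + 2c_1·(x - 1) + 3d_1·(x - 1)² with b_1 = Δ_1 - h_1(2σ_1 + σ_2)/6 = 11/2, c_1 = σ_1/2 = -21/4, d_1 = (σ_2 - σ_1)/(6h_1) = 7/4. So S'(2) = 1/4.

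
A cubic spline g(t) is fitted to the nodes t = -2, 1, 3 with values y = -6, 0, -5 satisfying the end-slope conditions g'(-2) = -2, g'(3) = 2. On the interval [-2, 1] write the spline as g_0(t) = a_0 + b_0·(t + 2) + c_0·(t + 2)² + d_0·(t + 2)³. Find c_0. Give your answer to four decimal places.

3.7500

With σ_i denoting the second derivative at x_i, h_i = 3, 2, and Δ_i = (y_(i+1) − y_i)/h_i = 2, -5/2:
  3·σ_0 + 10·σ_1 + 2·σ_2 = 6(Δ_1 - Δ_0) = -27
Clamped end conditions give two more equations: 2h_0·σ_0 + h_0·σ_1 = 6(Δ_0 - g'(-2)) = 24 and h_1·σ_1 + 2h_1·σ_2 = 6(g'(3) - Δ_1) = 27.
Solving: σ_0 = 15/2, σ_1 = -7, σ_2 = 41/4.
On [-2, 1], with g_0(t) = a_0 + b_0·(t + 2) + c_0·(t + 2)² + d_0·(t + 2)³: c_0 = σ_0/2 = 15/4, d_0 = (σ_1 - σ_0)/(6h_0) = -29/36, b_0 = Δ_0 - h_0(2σ_0 + σ_1)/6 = -2.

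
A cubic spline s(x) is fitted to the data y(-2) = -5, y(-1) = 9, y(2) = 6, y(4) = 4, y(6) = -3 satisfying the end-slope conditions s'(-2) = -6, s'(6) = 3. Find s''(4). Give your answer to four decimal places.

Let M_i = s''(x_i). Step sizes h_i = 1, 3, 2, 2; slopes of the chords Δ_i = (y_(i+1) - y_i)/h_i = 14, -1, -1, -7/2.
  1·M_0 + 8·M_1 + 3·M_2 = 6(Δ_1 - Δ_0) = -90
  3·M_1 + 10·M_2 + 2·M_3 = 6(Δ_2 - Δ_1) = 0
  2·M_2 + 8·M_3 + 2·M_4 = 6(Δ_3 - Δ_2) = -15
Clamped end conditions give two more equations: 2h_0·M_0 + h_0·M_1 = 6(Δ_0 - s'(-2)) = 120 and h_3·M_3 + 2h_3·M_4 = 6(s'(6) - Δ_3) = 39.
Hence M_0 = 6883/96, M_1 = -1123/48, M_2 = 815/96, M_3 = -353/48, M_4 = 1289/96.

-7.3542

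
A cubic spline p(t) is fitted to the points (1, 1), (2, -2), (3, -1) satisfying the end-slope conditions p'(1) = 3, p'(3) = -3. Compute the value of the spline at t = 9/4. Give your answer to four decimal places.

With σ_i denoting the second derivative at x_i, h_i = 1, 1, and Δ_i = (y_(i+1) − y_i)/h_i = -3, 1:
  1·σ_0 + 4·σ_1 + 1·σ_2 = 6(Δ_1 - Δ_0) = 24
Clamped end conditions give two more equations: 2h_0·σ_0 + h_0·σ_1 = 6(Δ_0 - p'(1)) = -36 and h_1·σ_1 + 2h_1·σ_2 = 6(p'(3) - Δ_1) = -24.
Hence σ_0 = -27, σ_1 = 18, σ_2 = -21.
On [2, 3], p(t) = -2 - 3/2·(t - 2) + 9·(t - 2)² - 13/2·(t - 2)³.
With (t - 2) = 1/4: p(9/4) = -245/128.

-1.9141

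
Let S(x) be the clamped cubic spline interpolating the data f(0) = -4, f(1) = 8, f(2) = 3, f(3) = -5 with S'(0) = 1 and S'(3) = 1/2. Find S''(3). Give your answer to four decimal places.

26.2667

Let m_i = S''(x_i). Step sizes h_i = 1, 1, 1; slopes of the chords Δ_i = (y_(i+1) - y_i)/h_i = 12, -5, -8.
  1·m_0 + 4·m_1 + 1·m_2 = 6(Δ_1 - Δ_0) = -102
  1·m_1 + 4·m_2 + 1·m_3 = 6(Δ_2 - Δ_1) = -18
Clamped end conditions give two more equations: 2h_0·m_0 + h_0·m_1 = 6(Δ_0 - S'(0)) = 66 and h_2·m_2 + 2h_2·m_3 = 6(S'(3) - Δ_2) = 51.
Hence m_0 = 781/15, m_1 = -572/15, m_2 = -23/15, m_3 = 394/15.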